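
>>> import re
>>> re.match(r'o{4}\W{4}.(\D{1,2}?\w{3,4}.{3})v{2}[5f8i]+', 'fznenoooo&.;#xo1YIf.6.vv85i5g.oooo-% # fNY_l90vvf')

`re.match` won't scan ahead — the pattern has to work from the very first character.
Here the string doesn't start with a match, so the call returns None.

None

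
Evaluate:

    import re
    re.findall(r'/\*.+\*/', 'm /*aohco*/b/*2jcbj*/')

Matches: at [2:21] → '/*aohco*/b/*2jcbj*/'.
With no groups in the pattern, `findall` gives back each whole match — 1 here.

['/*aohco*/b/*2jcbj*/']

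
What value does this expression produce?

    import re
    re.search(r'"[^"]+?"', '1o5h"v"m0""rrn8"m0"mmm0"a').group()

'"v"'

The match spans [4:7] → '"v"'.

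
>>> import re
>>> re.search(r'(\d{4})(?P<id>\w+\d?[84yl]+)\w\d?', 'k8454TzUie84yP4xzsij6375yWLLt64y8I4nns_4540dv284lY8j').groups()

The pattern matches exactly 4 of a digit (captured); then one or more of a word character, then optionally a digit, then one or more of one of [84yl] (captured as 'id'); then a word character, then optionally a digit.
`re.search` tries every starting position until one works.
The match spans [1:52] → '8454TzUie84yP4xzsij6375yWLLt64y8I4nns_4540dv284lY8j'.
Captured: group 1 = '8454', group 2 = 'TzUie84yP4xzsij6375yWLLt64y8I4nns_4540dv284lY8'.

('8454', 'TzUie84yP4xzsij6375yWLLt64y8I4nns_4540dv284lY8')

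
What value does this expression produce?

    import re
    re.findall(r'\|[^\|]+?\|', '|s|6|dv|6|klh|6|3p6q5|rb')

['|s|', '|dv|', '|klh|', '|3p6q5|']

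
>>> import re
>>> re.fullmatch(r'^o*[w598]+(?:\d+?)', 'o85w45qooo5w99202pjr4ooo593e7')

The pattern matches anchored at the start of the string; then zero or more of the literal 'o', then one or more of one of [w598]; then one or more of a digit (lazy) (non-capturing group).
`fullmatch` succeeds only if the pattern covers the string from start to end.
Here the pattern can't cover the whole string, so the call returns None.

None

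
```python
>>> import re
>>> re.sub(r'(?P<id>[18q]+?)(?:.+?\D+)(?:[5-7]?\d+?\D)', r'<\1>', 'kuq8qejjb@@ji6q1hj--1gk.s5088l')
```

'ku<q><1>k.s5088l'

This matches one or more of one of [18q] (lazy) (captured as 'id'); then one or more of any character (lazy), then one or more of a non-digit (non-capturing group); then optionally a character in [5-7], then one or more of a digit (lazy), then a non-digit (non-capturing group).
The `?` after the quantifier makes it lazy — it takes as little as possible before letting the rest of the pattern try.
Matches: at [2:15] → 'q8qejjb@@ji6q'; at [15:22] → '1hj--1g'.
The replacement refers to a captured group, so each match is rewritten using its own captured text.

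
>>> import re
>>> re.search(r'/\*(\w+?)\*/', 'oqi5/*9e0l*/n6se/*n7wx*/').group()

The match spans [4:12] → '/*9e0l*/'.

'/*9e0l*/'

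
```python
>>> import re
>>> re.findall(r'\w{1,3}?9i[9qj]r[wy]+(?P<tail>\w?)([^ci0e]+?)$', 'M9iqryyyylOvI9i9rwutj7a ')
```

[('u', 'tj7a ')]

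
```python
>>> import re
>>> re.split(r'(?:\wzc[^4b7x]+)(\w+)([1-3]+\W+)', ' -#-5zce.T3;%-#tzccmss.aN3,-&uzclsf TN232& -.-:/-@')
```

[' -#-', '3', '2& -.-:/-@', '']

Pattern: a word character, then the literal 'zc', then one or more of any character except [4b7x] (non-capturing group); then one or more of a word character (captured); then one or more of a character in [1-3], then one or more of a non-word character (captured).
Matches to split on: at [4:50] → '5zce.T3;%-#tzccmss.aN3,-&uzclsf TN232& -.-:/-@'.
`re.split` interleaves the captured-group text with the surrounding fragments.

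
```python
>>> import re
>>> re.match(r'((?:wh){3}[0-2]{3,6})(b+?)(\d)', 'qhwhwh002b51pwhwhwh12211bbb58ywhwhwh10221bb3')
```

The pattern matches the literal 'wh' repeated 3 times, then 3 to 6 of a character in [0-2] (captured); then one or more of a literal 'b' (lazy) (captured); then a digit (captured).
`re.match` won't scan ahead — the pattern has to work from the very first character.
Here the pattern fails at index 0, so the call returns None.

None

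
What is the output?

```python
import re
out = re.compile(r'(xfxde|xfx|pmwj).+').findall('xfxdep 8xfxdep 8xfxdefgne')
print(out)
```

['xfxde']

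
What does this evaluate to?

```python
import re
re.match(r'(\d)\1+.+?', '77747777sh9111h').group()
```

`re.match` won't scan ahead — the pattern has to work from the very first character.
The match spans [0:4] → '7774'.

'7774'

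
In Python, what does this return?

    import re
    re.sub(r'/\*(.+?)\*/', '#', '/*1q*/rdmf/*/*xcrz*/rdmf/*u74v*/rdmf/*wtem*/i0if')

'#rdmf#rdmf#rdmf#i0if'

With the lazy modifier that quantifier settles for the fewest repetitions that let the rest of the pattern succeed (the atoms after it are unaffected and can still be greedy).
Matches: at [0:6] → '/*1q*/'; at [10:20] → '/*/*xcrz*/'; at [24:32] → '/*u74v*/'; at [36:44] → '/*wtem*/'.
Each match is replaced by '#'.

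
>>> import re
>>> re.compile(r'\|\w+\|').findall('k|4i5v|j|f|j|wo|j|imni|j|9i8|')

Scanning left to right: at [1:7] → '|4i5v|'; at [8:11] → '|f|'; at [12:16] → '|wo|'; at [17:23] → '|imni|'; at [24:29] → '|9i8|'.
With no groups in the pattern, `findall` gives back each whole match — 5 here.

['|4i5v|', '|f|', '|wo|', '|imni|', '|9i8|']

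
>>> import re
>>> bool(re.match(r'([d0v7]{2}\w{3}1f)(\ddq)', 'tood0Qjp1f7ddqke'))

`re.match` won't scan ahead — the pattern has to work from the very first character.
Here position 0 doesn't satisfy it, so the call returns None, and `bool(None)` is False.

False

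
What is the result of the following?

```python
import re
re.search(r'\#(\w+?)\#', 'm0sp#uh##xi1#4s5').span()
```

`re.search` scans for the first position where the pattern succeeds.
The match spans [4:8] → '#uh#'.
Captured: group 1 = 'uh'.

(4, 8)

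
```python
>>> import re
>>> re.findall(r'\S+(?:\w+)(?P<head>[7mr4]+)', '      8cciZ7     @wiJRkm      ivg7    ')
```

Pattern: one or more of a non-whitespace character; then one or more of a word character (non-capturing group); then one or more of one of [7mr4] (captured as 'head').
Matches: at [6:12] match '8cciZ7', group 1 = '7'; at [17:24] match '@wiJRkm', group 1 = 'm'; at [30:34] match 'ivg7', group 1 = '7'.
With a single group, `findall` returns only what that group captured — 3 items.

['7', 'm', '7']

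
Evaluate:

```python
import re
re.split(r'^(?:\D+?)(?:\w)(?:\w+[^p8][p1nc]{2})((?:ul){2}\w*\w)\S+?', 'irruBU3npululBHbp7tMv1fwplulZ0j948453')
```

Pattern: anchored at the start of the string; then one or more of a non-digit (lazy) (non-capturing group); then a word character (non-capturing group); then one or more of a word character, then any character except [p8], then exactly 2 of one of [p1nc] (non-capturing group); then the literal 'ul' repeated 2 times, then zero or more of a word character, then a word character (captured); then one or more of a non-whitespace character (lazy).
Matches to split on: at [0:37] → 'irruBU3npululBHbp7tMv1fwplulZ0j948453'.
Because the pattern has a capturing group, `split` also inserts each captured text between the pieces.

['', 'ululBHbp7tMv1fwplulZ0j94845', '']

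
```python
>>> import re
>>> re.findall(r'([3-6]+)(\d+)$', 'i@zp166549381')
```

[('6654', '9381')]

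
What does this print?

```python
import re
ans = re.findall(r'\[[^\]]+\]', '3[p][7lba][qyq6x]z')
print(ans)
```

['[p]', '[7lba]', '[qyq6x]']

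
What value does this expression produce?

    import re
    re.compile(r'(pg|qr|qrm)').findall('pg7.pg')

['pg', 'pg']

Walking the string: at [0:2] match 'pg', group 1 = 'pg'; at [4:6] match 'pg', group 1 = 'pg'.
`findall` collects group 1 from each match (2 total).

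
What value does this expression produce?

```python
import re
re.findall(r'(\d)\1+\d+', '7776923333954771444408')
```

`\1` has to match the exact text group 1 already captured.
Scanning left to right: at [0:22] match '7776923333954771444408', group 1 = '7'.
With a single group, `findall` returns only what that group captured — 1 item.

['7']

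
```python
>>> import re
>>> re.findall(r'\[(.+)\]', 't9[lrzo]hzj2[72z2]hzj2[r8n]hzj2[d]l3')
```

['lrzo]hzj2[72z2]hzj2[r8n]hzj2[d']

Walking the string: at [2:34] match '[lrzo]hzj2[72z2]hzj2[r8n]hzj2[d]', group 1 = 'lrzo]hzj2[72z2]hzj2[r8n]hzj2[d'.
One capturing group, so `findall` returns just the captured substring from the one match — 1 in all.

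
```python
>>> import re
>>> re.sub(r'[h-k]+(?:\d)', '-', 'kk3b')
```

'-b'

Pattern: one or more of a character in [h-k]; then a digit (non-capturing group).
Matches: at [0:3] → 'kk3'.
Each match is replaced by '-'.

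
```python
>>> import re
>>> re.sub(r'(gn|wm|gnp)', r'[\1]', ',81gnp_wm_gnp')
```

',81[gn]p_[wm]_[gn]p'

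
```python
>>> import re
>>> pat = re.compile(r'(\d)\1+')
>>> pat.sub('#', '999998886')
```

'##6'

`\1` has to match the exact text group 1 already captured.
`sub` substitutes '#' at each match site.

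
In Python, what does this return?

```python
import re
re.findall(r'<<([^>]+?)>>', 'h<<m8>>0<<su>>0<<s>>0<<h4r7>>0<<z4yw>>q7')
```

['m8', 'su', 's', 'h4r7', 'z4yw']

Scanning left to right: at [1:7] match '<<m8>>', group 1 = 'm8'; at [8:14] match '<<su>>', group 1 = 'su'; at [15:20] match '<<s>>', group 1 = 's'; at [21:29] match '<<h4r7>>', group 1 = 'h4r7'; at [30:38] match '<<z4yw>>', group 1 = 'z4yw'.
`findall` collects group 1 from each match (5 total).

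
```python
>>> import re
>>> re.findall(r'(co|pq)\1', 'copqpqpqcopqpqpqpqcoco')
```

A backreference is literal: `\1` must see the identical characters the first group matched.
`findall` collects group 1 from each match (4 total).

['pq', 'pq', 'pq', 'co']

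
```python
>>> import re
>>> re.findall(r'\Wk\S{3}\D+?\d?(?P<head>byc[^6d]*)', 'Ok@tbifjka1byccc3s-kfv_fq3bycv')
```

['bycv']

This matches a non-word character, then the literal 'k', then exactly 3 of a non-whitespace character; then one or more of a non-digit (lazy), then optionally a digit; then the literal 'byc', then zero or more of any character except [6d] (captured as 'head').
Matches: at [18:30] match '-kfv_fq3bycv', group 1 = 'bycv'.
With a single group, `findall` returns only what that group captured — 1 item.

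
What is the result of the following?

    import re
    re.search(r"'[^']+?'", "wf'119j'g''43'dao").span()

`re.search` tries every starting position until one works.
The match spans [2:8] → "'119j'".

(2, 8)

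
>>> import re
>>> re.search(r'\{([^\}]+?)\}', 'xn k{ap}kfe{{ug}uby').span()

(4, 8)

`re.search` tries every starting position until one works.
The match spans [4:8] → '{ap}'.
Captured: group 1 = 'ap'.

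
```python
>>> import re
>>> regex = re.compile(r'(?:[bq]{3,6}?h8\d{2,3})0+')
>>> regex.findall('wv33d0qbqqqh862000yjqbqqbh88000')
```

Pattern: 3 to 6 of one of [bq] (lazy), then the literal 'h8', then 2 to 3 of a digit (non-capturing group); then one or more of a literal '0'.
Walking the string: at [6:18] → 'qbqqqh862000'; at [20:31] → 'qbqqbh88000'.
Since nothing is captured, `findall` lists the 2 matched substrings directly.

['qbqqqh862000', 'qbqqbh88000']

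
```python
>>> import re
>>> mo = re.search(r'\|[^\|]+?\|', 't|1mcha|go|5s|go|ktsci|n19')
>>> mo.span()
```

`re.search` scans for the first position where the pattern succeeds.
The match spans [1:8] → '|1mcha|'.

(1, 8)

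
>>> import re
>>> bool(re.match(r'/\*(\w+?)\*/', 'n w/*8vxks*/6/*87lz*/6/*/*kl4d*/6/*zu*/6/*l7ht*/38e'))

`re.match` only tries the pattern at the start of the string.
Here the pattern fails at index 0, so the call returns None, and `bool(None)` is False.

False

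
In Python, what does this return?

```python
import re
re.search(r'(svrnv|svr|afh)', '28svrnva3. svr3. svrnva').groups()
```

('svrnv',)

Alternation tries branches left to right and keeps the first one that lets the overall match succeed at that position.
`re.search` tries every starting position until one works.
The match spans [2:7] → 'svrnv'.
Captured: group 1 = 'svrnv'.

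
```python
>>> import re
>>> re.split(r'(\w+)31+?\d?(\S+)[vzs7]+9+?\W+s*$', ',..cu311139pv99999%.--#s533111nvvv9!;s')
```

[',..', 'cu', '139pv99999%.--#s533111nvv', '']

Pattern: one or more of a word character (captured); then a literal '3', then one or more of a literal '1' (lazy), then optionally a digit; then one or more of a non-whitespace character (captured); then one or more of one of [vzs7]; then one or more of the literal '9' (lazy), then one or more of a non-word character, then zero or more of a literal 's'; then anchored at the end.
Matches to split on: at [3:38] → 'cu311139pv99999%.--#s533111nvvv9!;s'.
With a capturing group present, the delimiter's captured portion is kept in the result list.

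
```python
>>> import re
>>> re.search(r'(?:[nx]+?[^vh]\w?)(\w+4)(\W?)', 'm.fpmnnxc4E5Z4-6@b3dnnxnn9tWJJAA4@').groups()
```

('c4E5Z4', '-')

The match spans [5:15] → 'nnxc4E5Z4-'.
Captured: group 1 = 'c4E5Z4', group 2 = '-'.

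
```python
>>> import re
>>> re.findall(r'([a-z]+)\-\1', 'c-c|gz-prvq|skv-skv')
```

['c', 'skv']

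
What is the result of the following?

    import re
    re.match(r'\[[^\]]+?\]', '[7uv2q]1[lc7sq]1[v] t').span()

With `match`, the pattern is implicitly anchored at the beginning.
The match spans [0:7] → '[7uv2q]'.

(0, 7)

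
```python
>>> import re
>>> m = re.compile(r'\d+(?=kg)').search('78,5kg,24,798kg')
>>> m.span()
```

The lookaround is zero-width — it requires the adjacent text to match without consuming it, so the asserted text isn't part of the match.
`re.search` tries every starting position until one works.
The match spans [3:4] → '5'.

(3, 4)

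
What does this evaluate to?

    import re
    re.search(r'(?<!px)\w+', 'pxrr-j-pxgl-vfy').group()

The negative lookahead/lookbehind blocks any match where the forbidden context is present.
`re.search` tries every starting position until one works.
The match spans [0:4] → 'pxrr'.

'pxrr'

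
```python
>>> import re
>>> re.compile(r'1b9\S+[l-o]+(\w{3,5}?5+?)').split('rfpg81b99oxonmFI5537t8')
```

This matches the literal '1b9', then one or more of a non-whitespace character; then one or more of a character in [l-o]; then 3 to 5 of a word character (lazy), then one or more of a literal '5' (lazy) (captured).
Matches to split on: at [5:18] → '1b99oxonmFI55'.
The group in the pattern means `split` returns the separators' captures alongside the pieces.

['rfpg8', 'FI55', '37t8']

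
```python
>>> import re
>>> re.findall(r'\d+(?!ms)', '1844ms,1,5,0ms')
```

['184', '1', '5']

A negative assertion filters positions out without eating any characters.
Matches: at [0:3] → '184'; at [7:8] → '1'; at [9:10] → '5'.
`findall` yields the raw match text (3 of them) because the pattern has no groups.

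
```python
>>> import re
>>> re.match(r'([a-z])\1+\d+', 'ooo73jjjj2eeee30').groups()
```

('o',)

The match spans [0:5] → 'ooo73'.
Captured: group 1 = 'o'.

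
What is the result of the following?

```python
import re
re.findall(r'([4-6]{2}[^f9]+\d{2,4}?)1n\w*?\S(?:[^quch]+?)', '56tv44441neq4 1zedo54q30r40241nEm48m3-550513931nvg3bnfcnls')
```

Pattern: exactly 2 of a character in [4-6], then one or more of any character except [f9], then 2 to 4 of a digit (lazy) (captured); then the literal '1n', then zero or more of a word character (lazy), then a non-whitespace character; then one or more of any character except [quch] (lazy) (non-capturing group).
Walking the string: at [0:50] match '56tv44441neq4 1zedo54q30r40241nEm48m3-550513931nvg', group 1 = '56tv44441neq4 1zedo54q30r40241nEm48m3-55051393'.
Because there's exactly one group, `findall` drops the full match and keeps group 1 from the one hit.

['56tv44441neq4 1zedo54q30r40241nEm48m3-55051393']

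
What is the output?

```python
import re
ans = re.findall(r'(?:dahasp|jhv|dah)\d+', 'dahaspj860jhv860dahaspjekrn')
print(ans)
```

`findall` yields the raw match text (1 of them) because the pattern has no groups.

['jhv860']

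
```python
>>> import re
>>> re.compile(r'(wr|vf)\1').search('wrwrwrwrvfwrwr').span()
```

The backreference `\1` re-matches whatever the first group consumed, character for character.
`re.search` scans for the first position where the pattern succeeds.
The match spans [0:4] → 'wrwr'.
Captured: group 1 = 'wr'.

(0, 4)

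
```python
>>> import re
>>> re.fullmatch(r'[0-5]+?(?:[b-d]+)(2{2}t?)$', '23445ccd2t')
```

This matches one or more of a character in [0-5] (lazy); then one or more of a character in [b-d] (non-capturing group); then exactly 2 of a literal '2', then optionally a literal 't' (captured); then anchored at the end.
`re.fullmatch` requires the pattern to consume the entire string.
Here there's no way to consume every character, so the call returns None.

None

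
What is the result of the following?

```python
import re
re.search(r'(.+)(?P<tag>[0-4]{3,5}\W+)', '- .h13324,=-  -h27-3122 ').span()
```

Pattern: one or more of any character (captured); then 3 to 5 of a character in [0-4], then one or more of a non-word character (captured as 'tag').
`search` walks the string left to right and returns the first match it finds.
The match spans [0:24] → '- .h13324,=-  -h27-3122 '.
Captured: group 1 = '- .h13324,=-  -h27-3', group 2 = '122 '.

(0, 24)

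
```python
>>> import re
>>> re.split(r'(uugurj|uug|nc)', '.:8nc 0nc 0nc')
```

['.:8', 'nc', ' 0', 'nc', ' 0', 'nc', '']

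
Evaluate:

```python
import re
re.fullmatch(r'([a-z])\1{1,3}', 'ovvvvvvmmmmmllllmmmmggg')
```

None

`re.fullmatch` is like wrapping the pattern in `^…$` (in single-line mode).
Here the pattern can't cover the whole string, so the call returns None.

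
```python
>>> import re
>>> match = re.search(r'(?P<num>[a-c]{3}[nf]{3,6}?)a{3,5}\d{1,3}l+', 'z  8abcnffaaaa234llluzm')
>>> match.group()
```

'abcnffaaaa234lll'

Pattern: exactly 3 of a character in [a-c], then 3 to 6 of one of [nf] (lazy) (captured as 'num'); then 3 to 5 of the literal 'a', then 1 to 3 of a digit; then one or more of a literal 'l'.
The match spans [4:20] → 'abcnffaaaa234lll'.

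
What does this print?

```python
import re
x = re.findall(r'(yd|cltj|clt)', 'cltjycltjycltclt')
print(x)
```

The regex engine tests alternatives in the order written; an earlier branch that matches wins even if a later one would match more.
`findall` collects group 1 from each match (4 total).

['cltj', 'cltj', 'clt', 'clt']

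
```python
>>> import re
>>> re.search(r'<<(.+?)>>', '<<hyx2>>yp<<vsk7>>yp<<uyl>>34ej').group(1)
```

The match spans [0:8] → '<<hyx2>>'.
Captured: group 1 = 'hyx2'.

'hyx2'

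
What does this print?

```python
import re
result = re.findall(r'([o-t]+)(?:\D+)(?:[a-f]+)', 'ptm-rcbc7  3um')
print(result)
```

Pattern: one or more of a character in [o-t] (captured); then one or more of a non-digit (non-capturing group); then one or more of a character in [a-f] (non-capturing group).
Walking the string: at [0:8] match 'ptm-rcbc', group 1 = 'pt'.
Because there's exactly one group, `findall` drops the full match and keeps group 1 from the one hit.

['pt']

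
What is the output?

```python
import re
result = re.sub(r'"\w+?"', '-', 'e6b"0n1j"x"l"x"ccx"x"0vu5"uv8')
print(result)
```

e6b-x-x-x-uv8

Every occurrence is swapped for '-'.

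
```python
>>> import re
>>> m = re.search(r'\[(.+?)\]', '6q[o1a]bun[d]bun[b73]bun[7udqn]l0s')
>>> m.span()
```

Lazy quantifiers expand one character at a time until the remainder of the pattern can match.
The match spans [2:7] → '[o1a]'.

(2, 7)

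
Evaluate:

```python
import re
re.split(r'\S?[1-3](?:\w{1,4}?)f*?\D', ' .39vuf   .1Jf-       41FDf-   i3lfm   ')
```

[' ', 'uf   ', '-       ', 'f-   ', 'm   ']

The pattern matches optionally a non-whitespace character, then a character in [1-3]; then 1 to 4 of a word character (lazy) (non-capturing group); then zero or more of a literal 'f' (lazy), then a non-digit.
Each match becomes a cut point; 5 segments remain.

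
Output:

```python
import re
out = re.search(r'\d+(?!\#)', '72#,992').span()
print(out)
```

(0, 1)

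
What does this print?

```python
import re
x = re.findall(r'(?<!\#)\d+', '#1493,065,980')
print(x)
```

The negative lookaround is zero-width — it rules out positions where the adjacent text would match, without consuming anything.
Scanning left to right: at [2:5] → '493'; at [6:9] → '065'; at [10:13] → '980'.
`findall` yields the raw match text (3 of them) because the pattern has no groups.

['493', '065', '980']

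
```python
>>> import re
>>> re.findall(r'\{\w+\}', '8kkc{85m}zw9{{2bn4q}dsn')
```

['{85m}', '{2bn4q}']

`findall` yields the raw match text (2 of them) because the pattern has no groups.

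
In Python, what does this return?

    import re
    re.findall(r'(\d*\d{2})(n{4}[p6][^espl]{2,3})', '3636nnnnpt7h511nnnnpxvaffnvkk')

Pattern: zero or more of a digit, then exactly 2 of a digit (captured); then exactly 4 of a literal 'n', then one of [p6], then 2 to 3 of any character except [espl] (captured).
Walking the string: at [0:12] match '3636nnnnpt7h', groups = ('3636', 'nnnnpt7h'); at [12:23] match '511nnnnpxva', groups = ('511', 'nnnnpxva').
With 2 capturing groups, `findall` returns a 2-tuple per match.

[('3636', 'nnnnpt7h'), ('511', 'nnnnpxva')]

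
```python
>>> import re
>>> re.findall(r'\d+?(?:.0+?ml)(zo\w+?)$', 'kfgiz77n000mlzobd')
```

['zobd']

The pattern matches one or more of a digit (lazy); then any character, then one or more of the literal '0' (lazy), then the literal 'ml' (non-capturing group); then the literal 'zo', then one or more of a word character (lazy) (captured); then anchored at the end.
Matches: at [5:17] match '77n000mlzobd', group 1 = 'zobd'.
Because there's exactly one group, `findall` drops the full match and keeps group 1 from the one hit.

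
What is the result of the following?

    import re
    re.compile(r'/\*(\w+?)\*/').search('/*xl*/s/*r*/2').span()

`re.search` scans for the first position where the pattern succeeds.
The match spans [0:6] → '/*xl*/'.
Captured: group 1 = 'xl'.

(0, 6)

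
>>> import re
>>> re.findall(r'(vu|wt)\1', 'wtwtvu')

['wt']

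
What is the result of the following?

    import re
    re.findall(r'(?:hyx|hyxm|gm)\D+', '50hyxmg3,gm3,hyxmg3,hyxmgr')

['hyxmg', 'hyxmg', 'hyxmgr']

With no groups in the pattern, `findall` gives back each whole match — 3 here.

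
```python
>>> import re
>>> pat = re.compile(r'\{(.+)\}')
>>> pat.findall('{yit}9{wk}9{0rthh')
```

['yit}9{wk']

Walking the string: at [0:10] match '{yit}9{wk}', group 1 = 'yit}9{wk'.
With a single group, `findall` returns only what that group captured — 1 item.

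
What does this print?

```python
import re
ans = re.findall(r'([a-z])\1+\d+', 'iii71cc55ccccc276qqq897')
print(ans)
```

['i', 'c', 'c', 'q']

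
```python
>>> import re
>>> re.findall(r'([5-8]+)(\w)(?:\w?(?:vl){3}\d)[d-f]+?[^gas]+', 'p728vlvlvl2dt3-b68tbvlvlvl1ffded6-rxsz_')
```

The pattern matches one or more of a character in [5-8] (captured); then a word character (captured); then optionally a word character, then the literal 'vl' repeated 3 times, then a digit (non-capturing group); then one or more of a character in [d-f] (lazy), then one or more of any character except [gas].
Matches: at [1:36] match '728vlvlvl2dt3-b68tbvlvlvl1ffded6-rx', groups = ('7', '2').
Multiple groups make `findall` return tuples — one 2-tuple for the one match.

[('7', '2')]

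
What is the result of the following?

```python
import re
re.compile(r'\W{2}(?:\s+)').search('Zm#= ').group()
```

This matches exactly 2 of a non-word character; then one or more of whitespace (non-capturing group).
Unlike `match`, `search` isn't anchored — it looks for the pattern anywhere in the string.
The match spans [2:5] → '#= '.

'#= '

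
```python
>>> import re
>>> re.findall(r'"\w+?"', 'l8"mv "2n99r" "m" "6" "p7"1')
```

['"2n99r"', '"m"', '"6"', '"p7"']

Walking the string: at [6:13] → '"2n99r"'; at [14:17] → '"m"'; at [18:21] → '"6"'; at [22:26] → '"p7"'.
With no groups in the pattern, `findall` gives back each whole match — 4 here.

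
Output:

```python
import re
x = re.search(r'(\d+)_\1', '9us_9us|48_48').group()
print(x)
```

`\1` is not a pattern — it's the concrete string captured by group 1, re-applied verbatim.
The match spans [8:13] → '48_48'.

48_48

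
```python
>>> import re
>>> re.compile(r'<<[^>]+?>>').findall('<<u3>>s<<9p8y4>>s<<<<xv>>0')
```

Since nothing is captured, `findall` lists the 3 matched substrings directly.

['<<u3>>', '<<9p8y4>>', '<<<<xv>>']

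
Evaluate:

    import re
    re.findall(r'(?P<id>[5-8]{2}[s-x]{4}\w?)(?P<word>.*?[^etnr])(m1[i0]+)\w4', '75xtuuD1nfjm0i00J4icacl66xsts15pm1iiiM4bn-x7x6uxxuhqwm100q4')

This matches exactly 2 of a character in [5-8], then exactly 4 of a character in [s-x], then optionally a word character (captured as 'id'); then zero or more of any character (lazy), then any character except [etnr] (captured as 'word'); then the literal 'm1', then one or more of one of [i0] (captured); then a word character, then the literal '4'.
Matches: at [0:39] match '75xtuuD1nfjm0i00J4icacl66xsts15pm1iiiM4', groups = ('75xtuuD', '1nfjm0i00J4icacl66xsts15p', 'm1iii').
With 3 capturing groups, `findall` returns a 3-tuple per match.

[('75xtuuD', '1nfjm0i00J4icacl66xsts15p', 'm1iii')]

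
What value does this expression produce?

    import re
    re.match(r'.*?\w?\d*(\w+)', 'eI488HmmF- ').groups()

The match spans [0:9] → 'eI488HmmF'.
Captured: group 1 = 'I488HmmF'.

('I488HmmF',)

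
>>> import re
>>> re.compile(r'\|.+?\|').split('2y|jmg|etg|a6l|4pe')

Matches to split on: at [2:7] → '|jmg|'; at [10:15] → '|a6l|'.
Splitting on the pattern gives 3 pieces.

['2y', 'etg', '4pe']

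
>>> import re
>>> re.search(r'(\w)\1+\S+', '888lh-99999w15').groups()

('8',)

The match spans [0:14] → '888lh-99999w15'.
Captured: group 1 = '8'.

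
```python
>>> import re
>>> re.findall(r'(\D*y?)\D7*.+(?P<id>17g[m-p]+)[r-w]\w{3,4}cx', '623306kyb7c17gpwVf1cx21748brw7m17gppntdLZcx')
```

[('ky', '17gppn')]

Pattern: zero or more of a non-digit, then optionally the literal 'y' (captured); then a non-digit, then zero or more of a literal '7', then one or more of any character; then the literal '17g', then one or more of a character in [m-p] (captured as 'id'); then a character in [r-w]; then 3 to 4 of a word character, then the literal 'cx'.
Walking the string: at [6:43] match 'kyb7c17gpwVf1cx21748brw7m17gppntdLZcx', groups = ('ky', '17gppn').
Multiple groups make `findall` return tuples — one 2-tuple for the one match.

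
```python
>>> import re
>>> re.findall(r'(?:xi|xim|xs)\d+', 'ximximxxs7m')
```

With no groups in the pattern, `findall` gives back each whole match — 1 here.

['xs7']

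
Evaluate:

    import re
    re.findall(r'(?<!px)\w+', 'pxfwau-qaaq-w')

`(?!…)`/`(?<!…)` only lets a position through if the neighbouring text does NOT match; no characters are consumed.
Walking the string: at [0:6] → 'pxfwau'; at [7:11] → 'qaaq'; at [12:13] → 'w'.
`findall` yields the raw match text (3 of them) because the pattern has no groups.

['pxfwau', 'qaaq', 'w']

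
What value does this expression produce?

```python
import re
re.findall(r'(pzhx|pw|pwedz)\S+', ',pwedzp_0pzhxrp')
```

['pw']

`|` is ordered: at each position the engine commits to the first alternative that works.
Matches: at [1:15] match 'pwedzp_0pzhxrp', group 1 = 'pw'.
One capturing group, so `findall` returns just the captured substring from the one match — 1 in all.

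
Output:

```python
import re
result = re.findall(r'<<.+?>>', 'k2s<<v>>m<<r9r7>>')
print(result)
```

Because the quantifier is non-greedy, it stops expanding at the earliest point where the rest of the pattern can succeed.
Scanning left to right: at [3:8] → '<<v>>'; at [9:17] → '<<r9r7>>'.
Since nothing is captured, `findall` lists the 2 matched substrings directly.

['<<v>>', '<<r9r7>>']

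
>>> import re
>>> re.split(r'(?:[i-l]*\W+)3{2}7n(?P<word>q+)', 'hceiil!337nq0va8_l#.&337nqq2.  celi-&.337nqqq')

Pattern: zero or more of a character in [i-l], then one or more of a non-word character (non-capturing group); then exactly 2 of the literal '3', then the literal '7n'; then one or more of a literal 'q' (captured as 'word').
Because the pattern has a capturing group, `split` also inserts each captured text between the pieces.

['hce', 'q', '0va8_', 'qq', '2.  ce', 'qqq', '']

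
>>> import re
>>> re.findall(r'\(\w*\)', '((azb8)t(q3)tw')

['(azb8)', '(q3)']

Scanning left to right: at [1:7] → '(azb8)'; at [8:12] → '(q3)'.
Since nothing is captured, `findall` lists the 2 matched substrings directly.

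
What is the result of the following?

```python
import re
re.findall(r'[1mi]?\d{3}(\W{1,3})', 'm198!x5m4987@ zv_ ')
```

['!', '@ ']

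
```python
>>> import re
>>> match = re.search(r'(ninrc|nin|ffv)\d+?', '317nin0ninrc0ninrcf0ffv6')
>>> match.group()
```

The match spans [3:7] → 'nin0'.

'nin0'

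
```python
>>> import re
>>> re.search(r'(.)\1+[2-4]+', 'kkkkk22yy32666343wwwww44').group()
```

'kkkkk22'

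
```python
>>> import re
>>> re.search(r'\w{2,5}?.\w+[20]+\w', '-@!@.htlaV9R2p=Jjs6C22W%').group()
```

'htlaV9R2p'

The match spans [5:14] → 'htlaV9R2p'.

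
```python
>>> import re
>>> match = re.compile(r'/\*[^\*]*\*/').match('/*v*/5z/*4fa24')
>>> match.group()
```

'/*v*/'

`match` is anchored at position 0; if the pattern doesn't fit there, it returns None.
The match spans [0:5] → '/*v*/'.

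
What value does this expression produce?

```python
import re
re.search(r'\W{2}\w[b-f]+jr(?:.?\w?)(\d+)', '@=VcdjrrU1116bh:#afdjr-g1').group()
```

The pattern matches exactly 2 of a non-word character; then a word character, then one or more of a character in [b-f], then the literal 'jr'; then optionally any character, then optionally a word character (non-capturing group); then one or more of a digit (captured).
`re.search` tries every starting position until one works.
The match spans [0:13] → '@=VcdjrrU1116'.
Captured: group 1 = '1116'.

'@=VcdjrrU1116'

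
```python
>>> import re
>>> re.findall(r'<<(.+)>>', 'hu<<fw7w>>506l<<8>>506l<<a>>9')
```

['fw7w>>506l<<8>>506l<<a']

Walking the string: at [2:28] match '<<fw7w>>506l<<8>>506l<<a>>', group 1 = 'fw7w>>506l<<8>>506l<<a'.
One capturing group, so `findall` returns just the captured substring from the one match — 1 in all.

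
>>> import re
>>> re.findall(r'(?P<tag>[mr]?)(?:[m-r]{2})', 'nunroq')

['', '']

`findall` collects group 1 from each match (2 total).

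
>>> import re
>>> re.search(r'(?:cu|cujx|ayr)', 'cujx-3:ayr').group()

The regex engine tests alternatives in the order written; an earlier branch that matches wins even if a later one would match more.
The match spans [0:2] → 'cu'.

'cu'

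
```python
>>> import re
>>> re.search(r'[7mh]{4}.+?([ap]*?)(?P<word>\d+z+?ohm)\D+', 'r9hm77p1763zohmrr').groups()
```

The match spans [2:17] → 'hm77p1763zohmrr'.
Captured: group 1 = '', group 2 = '1763zohm'.

('', '1763zohm')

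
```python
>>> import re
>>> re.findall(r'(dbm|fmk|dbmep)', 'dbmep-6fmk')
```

Alternation isn't longest-match — the leftmost alternative that fits at this position is chosen.
Scanning left to right: at [0:3] match 'dbm', group 1 = 'dbm'; at [7:10] match 'fmk', group 1 = 'fmk'.
One capturing group, so `findall` returns just the captured substring from each match — 2 in all.

['dbm', 'fmk']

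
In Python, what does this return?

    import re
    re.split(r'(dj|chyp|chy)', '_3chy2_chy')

Matches to split on: at [2:5] → 'chy'; at [7:10] → 'chy'.
With a capturing group present, the delimiter's captured portion is kept in the result list.

['_3', 'chy', '2_', 'chy', '']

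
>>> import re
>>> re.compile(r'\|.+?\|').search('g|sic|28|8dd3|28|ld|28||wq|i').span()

(1, 6)

`re.search` tries every starting position until one works.
The match spans [1:6] → '|sic|'.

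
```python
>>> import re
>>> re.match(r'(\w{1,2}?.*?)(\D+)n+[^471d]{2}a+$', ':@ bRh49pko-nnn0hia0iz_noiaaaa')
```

The pattern matches 1 to 2 of a word character (lazy), then zero or more of any character (lazy) (captured); then one or more of a non-digit (captured); then one or more of a literal 'n'; then exactly 2 of any character except [471d], then one or more of a literal 'a'; then anchored at the end.
With `match`, the pattern is implicitly anchored at the beginning.
Here position 0 doesn't satisfy it, so the call returns None.

None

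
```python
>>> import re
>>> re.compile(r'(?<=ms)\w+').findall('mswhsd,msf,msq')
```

Because the assertion is zero-width, the text it checks is not consumed and won't appear in the result.
Matches: at [2:6] → 'whsd'; at [9:10] → 'f'; at [13:14] → 'q'.
Since nothing is captured, `findall` lists the 3 matched substrings directly.

['whsd', 'f', 'q']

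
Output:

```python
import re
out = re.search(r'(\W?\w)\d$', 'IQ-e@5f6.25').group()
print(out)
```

This matches optionally a non-word character, then a word character (captured); then a digit; then anchored at the end.
`re.search` tries every starting position until one works.
The match spans [8:11] → '.25'.
Captured: group 1 = '.2'.

.25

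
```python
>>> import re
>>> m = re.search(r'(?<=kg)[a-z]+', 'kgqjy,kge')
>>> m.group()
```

'qjy'

Lookahead/lookbehind check context without consuming it, so the matched span excludes the asserted characters.
Unlike `match`, `search` isn't anchored — it looks for the pattern anywhere in the string.
The match spans [2:5] → 'qjy'.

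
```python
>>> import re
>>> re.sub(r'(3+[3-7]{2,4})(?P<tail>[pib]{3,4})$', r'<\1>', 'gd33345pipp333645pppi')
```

'gd33345pipp<333645>'

This matches one or more of the literal '3', then 2 to 4 of a character in [3-7] (captured); then 3 to 4 of one of [pib] (captured as 'tail'); then anchored at the end.
Matches: at [11:21] → '333645pppi'.
`\1` in the replacement pulls in group 1's text for each match.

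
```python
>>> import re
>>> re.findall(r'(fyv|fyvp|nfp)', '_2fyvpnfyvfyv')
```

Alternation tries branches left to right and keeps the first one that lets the overall match succeed at that position.
One capturing group, so `findall` returns just the captured substring from each match — 3 in all.

['fyv', 'fyv', 'fyv']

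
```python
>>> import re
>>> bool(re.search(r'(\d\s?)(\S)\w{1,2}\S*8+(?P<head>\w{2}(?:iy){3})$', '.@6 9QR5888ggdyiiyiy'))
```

False

Here no position works, so the call returns None, and `bool(None)` is False.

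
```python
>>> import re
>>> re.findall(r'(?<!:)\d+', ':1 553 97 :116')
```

The negative lookahead/lookbehind blocks any match where the forbidden context is present.
Matches: at [3:6] → '553'; at [7:9] → '97'; at [12:14] → '16'.
No capturing groups, so `findall` returns the 3 full match strings.

['553', '97', '16']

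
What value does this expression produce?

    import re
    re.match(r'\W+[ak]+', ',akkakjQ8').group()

',akkak'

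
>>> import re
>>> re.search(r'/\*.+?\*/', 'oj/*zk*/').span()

(2, 8)

The match spans [2:8] → '/*zk*/'.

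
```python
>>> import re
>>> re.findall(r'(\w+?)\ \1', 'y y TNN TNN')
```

A backreference is literal: `\1` must see the identical characters the first group matched.
`findall` collects group 1 from each match (2 total).

['y', 'TNN']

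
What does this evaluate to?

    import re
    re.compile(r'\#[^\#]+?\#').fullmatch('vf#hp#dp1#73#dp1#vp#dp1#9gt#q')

For `fullmatch`, every character of the input must be accounted for by the pattern.
Here the string isn't matched end-to-end, so the call returns None.

None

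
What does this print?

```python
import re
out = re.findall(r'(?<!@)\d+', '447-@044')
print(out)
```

['447', '44']

`(?!…)`/`(?<!…)` only lets a position through if the neighbouring text does NOT match; no characters are consumed.
Matches: at [0:3] → '447'; at [6:8] → '44'.
With no groups in the pattern, `findall` gives back each whole match — 2 here.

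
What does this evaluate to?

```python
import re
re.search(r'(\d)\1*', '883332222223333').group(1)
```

The match spans [0:2] → '88'.
Captured: group 1 = '8'.

'8'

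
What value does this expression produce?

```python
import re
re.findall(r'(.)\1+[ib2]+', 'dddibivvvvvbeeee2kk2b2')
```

['d', 'v', 'e', 'k']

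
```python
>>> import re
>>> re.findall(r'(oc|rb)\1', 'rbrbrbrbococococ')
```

A backreference is literal: `\1` must see the identical characters the first group matched.
Matches: at [0:4] match 'rbrb', group 1 = 'rb'; at [4:8] match 'rbrb', group 1 = 'rb'; at [8:12] match 'ococ', group 1 = 'oc'; at [12:16] match 'ococ', group 1 = 'oc'.
With a single group, `findall` returns only what that group captured — 4 items.

['rb', 'rb', 'oc', 'oc']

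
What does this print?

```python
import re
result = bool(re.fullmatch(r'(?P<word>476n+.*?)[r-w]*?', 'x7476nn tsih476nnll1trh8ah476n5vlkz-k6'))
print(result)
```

False

`fullmatch` succeeds only if the pattern covers the string from start to end.
Here the string isn't matched end-to-end, so the call returns None, and `bool(None)` is False.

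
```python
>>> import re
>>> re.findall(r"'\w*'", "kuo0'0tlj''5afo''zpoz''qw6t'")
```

Matches: at [4:10] → "'0tlj'"; at [10:16] → "'5afo'"; at [16:22] → "'zpoz'"; at [22:28] → "'qw6t'".
No capturing groups, so `findall` returns the 4 full match strings.

["'0tlj'", "'5afo'", "'zpoz'", "'qw6t'"]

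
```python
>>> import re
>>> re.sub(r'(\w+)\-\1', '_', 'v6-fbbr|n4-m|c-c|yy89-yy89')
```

The backreference `\1` re-matches whatever the first group consumed, character for character.
Matches: at [13:16] → 'c-c'; at [17:26] → 'yy89-yy89'.
`sub` substitutes '_' at each match site.

'v6-fbbr|n4-m|_|_'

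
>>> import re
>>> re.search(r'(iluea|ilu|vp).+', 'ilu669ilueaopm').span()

(0, 14)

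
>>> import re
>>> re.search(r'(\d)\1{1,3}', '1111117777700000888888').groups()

`\1` is not a pattern — it's the concrete string captured by group 1, re-applied verbatim.
Unlike `match`, `search` isn't anchored — it looks for the pattern anywhere in the string.
The match spans [0:4] → '1111'.
Captured: group 1 = '1'.

('1',)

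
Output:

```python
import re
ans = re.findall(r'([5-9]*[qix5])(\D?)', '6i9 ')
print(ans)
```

[('6i', '')]

The pattern matches zero or more of a character in [5-9], then one of [qix5] (captured); then optionally a non-digit (captured).
Multiple groups make `findall` return tuples — one 2-tuple for the one match.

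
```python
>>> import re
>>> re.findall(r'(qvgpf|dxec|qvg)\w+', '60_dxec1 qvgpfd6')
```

Alternation isn't longest-match — the leftmost alternative that fits at this position is chosen.
Matches: at [3:8] match 'dxec1', group 1 = 'dxec'; at [9:16] match 'qvgpfd6', group 1 = 'qvgpf'.
One capturing group, so `findall` returns just the captured substring from each match — 2 in all.

['dxec', 'qvgpf']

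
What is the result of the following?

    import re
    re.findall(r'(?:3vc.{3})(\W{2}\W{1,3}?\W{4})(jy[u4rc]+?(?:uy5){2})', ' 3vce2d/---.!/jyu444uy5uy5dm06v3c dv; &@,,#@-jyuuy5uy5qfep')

[('/---.!/', 'jyu444uy5uy5')]

`findall` packs the 2 group values into a tuple for every match.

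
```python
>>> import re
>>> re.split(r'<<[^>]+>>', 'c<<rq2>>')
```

['c', '']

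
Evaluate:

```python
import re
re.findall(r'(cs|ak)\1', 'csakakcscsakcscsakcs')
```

['ak', 'cs', 'cs']

After group 1 captures some text, `\1` only succeeds where that same text appears again.
Matches: at [2:6] match 'akak', group 1 = 'ak'; at [6:10] match 'cscs', group 1 = 'cs'; at [12:16] match 'cscs', group 1 = 'cs'.
With a single group, `findall` returns only what that group captured — 3 items.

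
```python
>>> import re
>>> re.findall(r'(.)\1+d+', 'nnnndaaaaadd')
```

['n', 'a']

After group 1 captures some text, `\1` only succeeds where that same text appears again.
Matches: at [0:5] match 'nnnnd', group 1 = 'n'; at [5:12] match 'aaaaadd', group 1 = 'a'.
One capturing group, so `findall` returns just the captured substring from each match — 2 in all.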